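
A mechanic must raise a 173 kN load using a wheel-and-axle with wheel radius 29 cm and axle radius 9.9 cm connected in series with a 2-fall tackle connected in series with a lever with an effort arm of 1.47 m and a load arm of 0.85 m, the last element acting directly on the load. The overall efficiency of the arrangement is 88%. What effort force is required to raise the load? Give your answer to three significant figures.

Wheel-and-axle MA = R/r = 29/9.9 = 2.9293.
Block-and-tackle MA = number of supporting rope parts = 2.
Lever MA = effort arm / load arm = 1.47/0.85 = 1.7294.
Combined ideal MA = 2.9293 × 2 × 1.7294 = 10.132.
Actual MA = 10.132 × 0.88 = 8.9161.
Effort = load / actual MA = 173 / 8.9161 = 19.403 kN.

19.4 kN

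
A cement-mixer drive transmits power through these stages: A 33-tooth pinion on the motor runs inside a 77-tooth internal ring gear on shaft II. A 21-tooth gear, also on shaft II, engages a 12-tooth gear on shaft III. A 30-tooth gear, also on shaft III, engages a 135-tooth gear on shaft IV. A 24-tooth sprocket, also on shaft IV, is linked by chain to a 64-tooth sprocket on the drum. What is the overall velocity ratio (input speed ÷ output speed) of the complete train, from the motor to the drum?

Each stage contributes driven/driver: internal gear 77/33 = 2.3333, gear mesh 12/21 = 0.57143, gear mesh 135/30 = 4.5, chain 64/24 = 2.6667.
Overall: 2.3333 × 0.57143 × 4.5 × 2.6667 = 16.

16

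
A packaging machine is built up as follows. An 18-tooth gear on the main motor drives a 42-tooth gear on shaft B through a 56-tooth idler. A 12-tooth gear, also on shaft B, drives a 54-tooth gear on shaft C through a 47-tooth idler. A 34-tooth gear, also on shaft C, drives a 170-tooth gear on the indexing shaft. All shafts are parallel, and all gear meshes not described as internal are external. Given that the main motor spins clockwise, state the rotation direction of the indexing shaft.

the main motor → shaft B: driver → idler → driven is 2 external meshes, 2 reversals → CW.
shaft B → shaft C: driver → idler → driven is 2 external meshes, 2 reversals → CW.
shaft C → the indexing shaft: external mesh, 1 reversal → CCW.
5 reversals in total — an odd number — so the indexing shaft turns opposite to the main motor.

anticlockwise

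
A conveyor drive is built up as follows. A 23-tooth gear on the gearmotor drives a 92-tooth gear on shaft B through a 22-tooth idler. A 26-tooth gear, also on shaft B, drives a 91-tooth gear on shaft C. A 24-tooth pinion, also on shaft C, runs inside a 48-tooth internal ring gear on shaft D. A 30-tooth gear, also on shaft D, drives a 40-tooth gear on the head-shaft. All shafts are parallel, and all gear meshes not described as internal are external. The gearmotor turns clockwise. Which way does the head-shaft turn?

clockwise

the gearmotor → shaft B: driver → idler → driven is 2 external meshes, 2 reversals → CW.
shaft B → shaft C: external mesh, 1 reversal → CCW.
shaft C → shaft D: internal mesh, same direction → CCW.
shaft D → the head-shaft: external mesh, 1 reversal → CW.
4 reversals in total — an even number — so the head-shaft turns the same way as the gearmotor.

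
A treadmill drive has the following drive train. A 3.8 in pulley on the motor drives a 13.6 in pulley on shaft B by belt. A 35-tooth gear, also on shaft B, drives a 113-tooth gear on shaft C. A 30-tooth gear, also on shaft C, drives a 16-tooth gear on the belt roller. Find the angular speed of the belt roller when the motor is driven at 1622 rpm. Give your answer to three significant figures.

263 rpm

the motor → shaft B (belt, 13.6/3.8): 1622 ÷ 3.5789 = 453.21 rpm
shaft B → shaft C (gear mesh, 113/35): 453.21 ÷ 3.2286 = 140.37 rpm
shaft C → the belt roller (gear mesh, 16/30): 140.37 ÷ 0.53333 = 263.2 rpm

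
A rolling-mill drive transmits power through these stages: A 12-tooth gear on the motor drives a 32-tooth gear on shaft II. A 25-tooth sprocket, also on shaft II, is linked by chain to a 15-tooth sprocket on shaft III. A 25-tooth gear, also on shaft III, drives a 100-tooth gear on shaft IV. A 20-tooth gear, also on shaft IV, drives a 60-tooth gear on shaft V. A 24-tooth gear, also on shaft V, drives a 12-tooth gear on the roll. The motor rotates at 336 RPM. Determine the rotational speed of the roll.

35 RPM

the motor → shaft II (gear mesh, 32/12): 336 ÷ 2.6667 = 126 RPM
shaft II → shaft III (chain, 15/25): 126 ÷ 0.6 = 210 RPM
shaft III → shaft IV (gear mesh, 100/25): 210 ÷ 4 = 52.5 RPM
shaft IV → shaft V (gear mesh, 60/20): 52.5 ÷ 3 = 17.5 RPM
shaft V → the roll (gear mesh, 12/24): 17.5 ÷ 0.5 = 35 RPM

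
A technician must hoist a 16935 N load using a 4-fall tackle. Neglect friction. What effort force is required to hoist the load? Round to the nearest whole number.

Block-and-tackle MA = number of supporting rope parts = 4.
Effort = load / MA = 16935 / 4 = 4233.8 N.

4234 N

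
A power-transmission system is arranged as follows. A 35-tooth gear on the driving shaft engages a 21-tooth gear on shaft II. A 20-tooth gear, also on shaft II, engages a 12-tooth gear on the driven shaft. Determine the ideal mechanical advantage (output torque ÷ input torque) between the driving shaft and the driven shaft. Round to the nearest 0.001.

0.360

Each stage contributes driven/driver: gear mesh 21/35 = 0.6, gear mesh 12/20 = 0.6.
Overall: 0.6 × 0.6 = 0.36.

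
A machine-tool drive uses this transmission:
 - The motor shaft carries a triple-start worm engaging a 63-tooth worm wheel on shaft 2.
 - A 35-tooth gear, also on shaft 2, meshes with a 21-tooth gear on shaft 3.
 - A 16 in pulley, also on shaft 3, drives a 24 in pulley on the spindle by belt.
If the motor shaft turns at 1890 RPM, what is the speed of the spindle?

Worm: ratio = 63/3 = 21, so shaft 2 turns at 1890 / 21 = 90 RPM.
Gear mesh: ratio = 21/35 = 0.6, so shaft 3 turns at 90 / 0.6 = 150 RPM.
Belt: ratio = 24/16 = 1.5, so the spindle turns at 150 / 1.5 = 100 RPM.

100 RPM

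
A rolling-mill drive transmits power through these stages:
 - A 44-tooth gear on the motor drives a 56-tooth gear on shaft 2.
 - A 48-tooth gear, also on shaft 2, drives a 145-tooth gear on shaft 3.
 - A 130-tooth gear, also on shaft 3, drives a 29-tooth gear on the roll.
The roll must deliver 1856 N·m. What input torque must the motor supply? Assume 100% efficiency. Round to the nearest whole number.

Overall ratio R = 1.2727 × 3.0208 × 0.22308 = 0.85766.
Input torque = output torque / R = 1856 / 0.85766 = 2164 N·m.

2164 N·m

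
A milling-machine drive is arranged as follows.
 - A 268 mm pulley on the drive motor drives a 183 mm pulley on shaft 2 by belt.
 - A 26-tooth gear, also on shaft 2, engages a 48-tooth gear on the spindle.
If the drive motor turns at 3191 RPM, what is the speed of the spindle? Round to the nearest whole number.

Belt: ratio = 183/268 = 0.68284, so shaft 2 turns at 3191 / 0.68284 = 4673.2 RPM.
Gear mesh: ratio = 48/26 = 1.8462, so the spindle turns at 4673.2 / 1.8462 = 2531.3 RPM.

2531 RPM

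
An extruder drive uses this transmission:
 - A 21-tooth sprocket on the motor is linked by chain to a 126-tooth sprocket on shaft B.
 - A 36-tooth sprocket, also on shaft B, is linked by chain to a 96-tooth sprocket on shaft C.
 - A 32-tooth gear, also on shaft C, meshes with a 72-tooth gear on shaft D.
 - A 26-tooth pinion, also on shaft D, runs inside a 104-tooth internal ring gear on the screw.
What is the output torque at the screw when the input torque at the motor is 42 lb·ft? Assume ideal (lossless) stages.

After the chain (126/21): 42 × 6 = 252 lb·ft
After the chain (96/36): 252 × 2.6667 = 672 lb·ft
After the gear mesh (72/32): 672 × 2.25 = 1512 lb·ft
After the internal gear (104/26): 1512 × 4 = 6048 lb·ft

6048 lb·ft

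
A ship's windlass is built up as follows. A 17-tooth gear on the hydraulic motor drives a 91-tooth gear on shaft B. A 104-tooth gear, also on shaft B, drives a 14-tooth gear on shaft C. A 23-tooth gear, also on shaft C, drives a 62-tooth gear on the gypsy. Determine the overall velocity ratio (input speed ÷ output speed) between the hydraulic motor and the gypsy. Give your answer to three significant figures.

Each stage contributes driven/driver: gear mesh 91/17 = 5.3529, gear mesh 14/104 = 0.13462, gear mesh 62/23 = 2.6957.
Overall: 5.3529 × 0.13462 × 2.6957 = 1.9425.

1.94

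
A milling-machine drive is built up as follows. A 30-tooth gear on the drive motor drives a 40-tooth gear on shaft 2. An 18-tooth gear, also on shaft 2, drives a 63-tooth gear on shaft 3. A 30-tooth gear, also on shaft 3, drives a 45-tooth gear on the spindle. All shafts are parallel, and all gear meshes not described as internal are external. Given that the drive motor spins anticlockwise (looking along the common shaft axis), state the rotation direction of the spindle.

the drive motor → shaft 2: external mesh, 1 reversal → CW.
shaft 2 → shaft 3: external mesh, 1 reversal → CCW.
shaft 3 → the spindle: external mesh, 1 reversal → CW.
3 reversals in total — an odd number — so the spindle turns opposite to the drive motor.

clockwise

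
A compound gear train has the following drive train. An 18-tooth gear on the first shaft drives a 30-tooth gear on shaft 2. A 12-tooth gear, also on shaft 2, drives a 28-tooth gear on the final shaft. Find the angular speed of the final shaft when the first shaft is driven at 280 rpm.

gear mesh 30/18 = 1.6667 → 280/1.6667 = 168 rpm
gear mesh 28/12 = 2.3333 → 168/2.3333 = 72 rpm

72 rpm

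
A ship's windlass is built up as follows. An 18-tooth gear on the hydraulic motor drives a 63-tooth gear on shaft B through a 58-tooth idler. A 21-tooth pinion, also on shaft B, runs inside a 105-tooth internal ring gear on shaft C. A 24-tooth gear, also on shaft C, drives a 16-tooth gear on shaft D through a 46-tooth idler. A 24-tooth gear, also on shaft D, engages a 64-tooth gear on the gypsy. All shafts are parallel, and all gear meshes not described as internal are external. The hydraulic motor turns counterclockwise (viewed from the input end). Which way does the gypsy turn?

the hydraulic motor → shaft B: driver → idler → driven is 2 external meshes, 2 reversals → CCW.
shaft B → shaft C: internal mesh, same direction → CCW.
shaft C → shaft D: driver → idler → driven is 2 external meshes, 2 reversals → CCW.
shaft D → the gypsy: external mesh, 1 reversal → CW.
5 reversals in total — an odd number — so the gypsy turns opposite to the hydraulic motor.

clockwise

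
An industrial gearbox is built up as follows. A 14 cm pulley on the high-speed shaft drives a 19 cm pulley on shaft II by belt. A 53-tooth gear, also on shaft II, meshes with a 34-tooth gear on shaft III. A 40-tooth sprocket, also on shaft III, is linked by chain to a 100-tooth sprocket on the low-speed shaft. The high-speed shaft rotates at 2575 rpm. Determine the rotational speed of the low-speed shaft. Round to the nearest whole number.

belt 19/14 = 1.3571 → 2575/1.3571 = 1897.4 rpm
gear mesh 34/53 = 0.64151 → 1897.4/0.64151 = 2957.7 rpm
chain 100/40 = 2.5 → 2957.7/2.5 = 1183.1 rpm

1183 rpm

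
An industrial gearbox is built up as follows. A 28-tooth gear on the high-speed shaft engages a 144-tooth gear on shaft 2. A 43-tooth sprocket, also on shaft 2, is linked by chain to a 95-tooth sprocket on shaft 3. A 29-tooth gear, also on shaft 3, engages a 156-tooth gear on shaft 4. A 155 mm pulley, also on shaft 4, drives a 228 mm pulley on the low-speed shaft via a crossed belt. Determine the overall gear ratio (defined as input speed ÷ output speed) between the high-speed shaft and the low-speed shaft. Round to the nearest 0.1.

Each stage contributes driven/driver: gear mesh 144/28 = 5.1429, chain 95/43 = 2.2093, gear mesh 156/29 = 5.3793, belt 228/155 = 1.471.
Overall: 5.1429 × 2.2093 × 5.3793 × 1.471 = 89.906.

89.9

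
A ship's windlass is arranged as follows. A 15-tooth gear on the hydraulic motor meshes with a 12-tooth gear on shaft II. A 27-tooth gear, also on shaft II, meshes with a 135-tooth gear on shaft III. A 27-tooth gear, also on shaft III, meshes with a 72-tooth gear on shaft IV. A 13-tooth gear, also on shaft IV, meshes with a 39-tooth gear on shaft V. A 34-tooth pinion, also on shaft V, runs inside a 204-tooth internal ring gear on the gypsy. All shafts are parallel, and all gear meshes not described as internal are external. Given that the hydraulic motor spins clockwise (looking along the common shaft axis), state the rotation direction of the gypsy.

the hydraulic motor → shaft II: external mesh, 1 reversal → CCW.
shaft II → shaft III: external mesh, 1 reversal → CW.
shaft III → shaft IV: external mesh, 1 reversal → CCW.
shaft IV → shaft V: external mesh, 1 reversal → CW.
shaft V → the gypsy: internal mesh, same direction → CW.
4 reversals in total — an even number — so the gypsy turns the same way as the hydraulic motor.

clockwise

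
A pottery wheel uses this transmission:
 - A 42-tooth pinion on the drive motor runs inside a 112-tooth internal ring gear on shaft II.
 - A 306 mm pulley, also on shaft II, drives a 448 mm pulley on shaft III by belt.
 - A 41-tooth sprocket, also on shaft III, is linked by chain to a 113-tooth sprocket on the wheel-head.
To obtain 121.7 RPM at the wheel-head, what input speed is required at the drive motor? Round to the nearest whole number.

1310 RPM

Overall ratio R = 2.6667 × 1.4641 × 2.7561 = 10.76.
Required input speed = output speed × R = 121.7 × 10.76 = 1309.5 RPM.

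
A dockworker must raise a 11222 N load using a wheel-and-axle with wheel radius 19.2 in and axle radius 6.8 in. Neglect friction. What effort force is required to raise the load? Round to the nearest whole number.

3974 N

Wheel-and-axle MA = R/r = 19.2/6.8 = 2.8235.
Effort = load / MA = 11222 / 2.8235 = 3974.5 N.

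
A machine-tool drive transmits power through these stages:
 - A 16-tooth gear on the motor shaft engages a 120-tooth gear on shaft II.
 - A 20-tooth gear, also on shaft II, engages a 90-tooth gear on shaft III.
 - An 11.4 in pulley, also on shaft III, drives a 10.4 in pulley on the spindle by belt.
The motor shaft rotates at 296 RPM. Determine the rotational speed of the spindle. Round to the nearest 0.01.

Gear mesh: ratio = 120/16 = 7.5, so shaft II turns at 296 / 7.5 = 39.467 RPM.
Gear mesh: ratio = 90/20 = 4.5, so shaft III turns at 39.467 / 4.5 = 8.7704 RPM.
Belt: ratio = 10.4/11.4 = 0.91228, so the spindle turns at 8.7704 / 0.91228 = 9.6137 RPM.

9.61 RPM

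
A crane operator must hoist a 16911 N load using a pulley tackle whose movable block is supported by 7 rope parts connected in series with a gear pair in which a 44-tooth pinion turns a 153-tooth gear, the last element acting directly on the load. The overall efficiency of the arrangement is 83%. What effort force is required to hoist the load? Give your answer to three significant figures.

Block-and-tackle MA = number of supporting rope parts = 7.
Gear pair MA = 153/44 = 3.4773.
Combined ideal MA = 7 × 3.4773 = 24.341.
Actual MA = 24.341 × 0.83 = 20.203.
Effort = load / actual MA = 16911 / 20.203 = 837.06 N.

837 N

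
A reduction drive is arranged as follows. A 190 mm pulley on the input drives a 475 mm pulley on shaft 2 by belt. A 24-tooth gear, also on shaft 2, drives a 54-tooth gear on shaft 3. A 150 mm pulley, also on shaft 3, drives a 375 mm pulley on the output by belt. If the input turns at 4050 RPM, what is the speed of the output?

288 RPM

Belt: ratio = 475/190 = 2.5, so shaft 2 turns at 4050 / 2.5 = 1620 RPM.
Gear mesh: ratio = 54/24 = 2.25, so shaft 3 turns at 1620 / 2.25 = 720 RPM.
Belt: ratio = 375/150 = 2.5, so the output turns at 720 / 2.5 = 288 RPM.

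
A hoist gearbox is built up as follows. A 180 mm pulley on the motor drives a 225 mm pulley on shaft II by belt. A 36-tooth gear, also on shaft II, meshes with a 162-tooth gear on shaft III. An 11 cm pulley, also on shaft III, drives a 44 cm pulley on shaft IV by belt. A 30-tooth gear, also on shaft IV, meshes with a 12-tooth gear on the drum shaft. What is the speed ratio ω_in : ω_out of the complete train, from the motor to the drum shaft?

9

Each stage contributes driven/driver: belt 225/180 = 1.25, gear mesh 162/36 = 4.5, belt 44/11 = 4, gear mesh 12/30 = 0.4.
Overall: 1.25 × 4.5 × 4 × 0.4 = 9.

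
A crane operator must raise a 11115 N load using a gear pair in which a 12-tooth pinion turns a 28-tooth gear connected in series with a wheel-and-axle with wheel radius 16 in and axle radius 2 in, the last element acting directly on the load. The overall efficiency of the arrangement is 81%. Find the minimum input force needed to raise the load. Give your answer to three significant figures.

735 N

Gear pair MA = 28/12 = 2.3333.
Wheel-and-axle MA = R/r = 16/2 = 8.
Combined ideal MA = 2.3333 × 8 = 18.667.
Actual MA = 18.667 × 0.81 = 15.12.
Effort = load / actual MA = 11115 / 15.12 = 735.12 N.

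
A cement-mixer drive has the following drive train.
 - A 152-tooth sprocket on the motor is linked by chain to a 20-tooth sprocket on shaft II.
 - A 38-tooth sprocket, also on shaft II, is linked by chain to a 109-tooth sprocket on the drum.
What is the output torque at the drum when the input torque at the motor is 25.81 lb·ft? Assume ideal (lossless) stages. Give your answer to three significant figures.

chain 20/152 = 0.13158 → τ = 25.81·0.13158 = 3.3961 lb·ft
chain 109/38 = 2.8684 → τ = 3.3961·2.8684 = 9.7413 lb·ft

9.74 lb·ft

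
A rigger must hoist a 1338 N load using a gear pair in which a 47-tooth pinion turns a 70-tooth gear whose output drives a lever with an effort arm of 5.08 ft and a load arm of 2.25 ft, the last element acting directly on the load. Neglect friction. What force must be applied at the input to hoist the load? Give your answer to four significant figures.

397.9 N

Gear pair MA = 70/47 = 1.4894.
Lever MA = effort arm / load arm = 5.08/2.25 = 2.2578.
Combined ideal MA = 1.4894 × 2.2578 = 3.3626.
Effort = load / MA = 1338 / 3.3626 = 397.9 N.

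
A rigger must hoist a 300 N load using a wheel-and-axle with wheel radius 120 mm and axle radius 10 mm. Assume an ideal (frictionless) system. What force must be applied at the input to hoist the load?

25 N

Wheel-and-axle MA = R/r = 120/10 = 12.
Effort = load / MA = 300 / 12 = 25 N.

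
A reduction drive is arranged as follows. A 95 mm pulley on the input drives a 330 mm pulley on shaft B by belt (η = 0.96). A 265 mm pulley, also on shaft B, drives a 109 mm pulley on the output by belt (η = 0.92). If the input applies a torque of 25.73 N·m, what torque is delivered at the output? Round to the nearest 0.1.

32.5 N·m

belt 330/95 = 3.4737 → τ = 25.73·3.4737·0.96 = 85.803 N·m
belt 109/265 = 0.41132 → τ = 85.803·0.41132·0.92 = 32.469 N·m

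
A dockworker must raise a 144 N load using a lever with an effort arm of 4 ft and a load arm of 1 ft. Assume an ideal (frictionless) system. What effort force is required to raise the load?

36 N

Lever MA = effort arm / load arm = 4/1 = 4.
Effort = load / MA = 144 / 4 = 36 N.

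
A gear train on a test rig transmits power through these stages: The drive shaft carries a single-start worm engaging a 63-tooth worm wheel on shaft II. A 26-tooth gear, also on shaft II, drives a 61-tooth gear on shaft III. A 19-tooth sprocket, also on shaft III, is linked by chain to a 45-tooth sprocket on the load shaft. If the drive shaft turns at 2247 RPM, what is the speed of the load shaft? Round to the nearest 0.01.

6.42 RPM

the drive shaft → shaft II (worm, 63/1): 2247 ÷ 63 = 35.667 RPM
shaft II → shaft III (gear mesh, 61/26): 35.667 ÷ 2.3462 = 15.202 RPM
shaft III → the load shaft (chain, 45/19): 15.202 ÷ 2.3684 = 6.4187 RPM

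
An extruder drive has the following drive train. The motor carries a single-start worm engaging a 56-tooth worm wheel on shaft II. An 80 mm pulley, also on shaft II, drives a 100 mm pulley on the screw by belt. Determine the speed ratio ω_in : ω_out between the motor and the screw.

Each stage contributes driven/driver: worm 56/1 = 56, belt 100/80 = 1.25.
Overall: 56 × 1.25 = 70.

70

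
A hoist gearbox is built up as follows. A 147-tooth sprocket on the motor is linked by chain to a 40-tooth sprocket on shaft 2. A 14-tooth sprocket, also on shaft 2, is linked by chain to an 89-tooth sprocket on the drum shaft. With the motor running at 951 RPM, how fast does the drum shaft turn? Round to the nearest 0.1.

549.8 RPM

chain 40/147 = 0.27211 → 951/0.27211 = 3494.9 RPM
chain 89/14 = 6.3571 → 3494.9/6.3571 = 549.76 RPM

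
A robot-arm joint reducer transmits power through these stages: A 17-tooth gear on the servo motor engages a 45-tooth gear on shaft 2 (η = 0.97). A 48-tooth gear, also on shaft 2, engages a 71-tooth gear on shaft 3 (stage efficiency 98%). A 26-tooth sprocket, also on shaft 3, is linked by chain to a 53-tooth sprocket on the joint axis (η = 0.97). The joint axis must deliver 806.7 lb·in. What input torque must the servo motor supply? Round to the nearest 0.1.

Overall ratio R = 2.6471 × 1.4792 × 2.0385 = 7.9815; overall efficiency η = 0.97 × 0.98 × 0.97 = 0.9221.
Input torque = output torque / (R × η) = 806.7 / (7.9815 × 0.9221) = 109.61 lb·in.

109.6 lb·in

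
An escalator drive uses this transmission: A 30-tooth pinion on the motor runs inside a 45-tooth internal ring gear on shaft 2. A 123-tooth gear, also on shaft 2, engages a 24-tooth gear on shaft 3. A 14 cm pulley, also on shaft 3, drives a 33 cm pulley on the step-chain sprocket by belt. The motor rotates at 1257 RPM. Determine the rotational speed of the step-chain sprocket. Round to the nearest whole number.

the motor → shaft 2 (internal gear, 45/30): 1257 ÷ 1.5 = 838 RPM
shaft 2 → shaft 3 (gear mesh, 24/123): 838 ÷ 0.19512 = 4294.8 RPM
shaft 3 → the step-chain sprocket (belt, 33/14): 4294.8 ÷ 2.3571 = 1822 RPM

1822 RPM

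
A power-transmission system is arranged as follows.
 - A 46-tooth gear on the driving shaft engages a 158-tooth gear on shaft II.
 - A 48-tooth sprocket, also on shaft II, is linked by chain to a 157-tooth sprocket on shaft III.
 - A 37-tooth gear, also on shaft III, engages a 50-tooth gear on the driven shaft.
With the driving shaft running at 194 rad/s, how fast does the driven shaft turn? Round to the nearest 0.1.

12.8 rad/s

Gear mesh: ratio = 158/46 = 3.4348, so shaft II turns at 194 / 3.4348 = 56.481 rad/s.
Chain: ratio = 157/48 = 3.2708, so shaft III turns at 56.481 / 3.2708 = 17.268 rad/s.
Gear mesh: ratio = 50/37 = 1.3514, so the driven shaft turns at 17.268 / 1.3514 = 12.778 rad/s.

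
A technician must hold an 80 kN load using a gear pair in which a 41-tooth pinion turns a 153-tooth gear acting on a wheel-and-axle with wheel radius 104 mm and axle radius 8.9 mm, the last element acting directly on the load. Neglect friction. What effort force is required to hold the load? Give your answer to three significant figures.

Gear pair MA = 153/41 = 3.7317.
Wheel-and-axle MA = R/r = 104/8.9 = 11.685.
Combined ideal MA = 3.7317 × 11.685 = 43.606.
Effort = load / MA = 80 / 43.606 = 1.8346 kN.

1.83 kN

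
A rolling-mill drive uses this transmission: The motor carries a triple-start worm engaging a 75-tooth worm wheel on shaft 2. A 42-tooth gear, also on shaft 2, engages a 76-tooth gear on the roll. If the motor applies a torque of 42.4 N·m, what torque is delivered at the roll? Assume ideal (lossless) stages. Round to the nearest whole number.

1918 N·m

worm 75/3 = 25 → τ = 42.4·25 = 1060 N·m
gear mesh 76/42 = 1.8095 → τ = 1060·1.8095 = 1918.1 N·m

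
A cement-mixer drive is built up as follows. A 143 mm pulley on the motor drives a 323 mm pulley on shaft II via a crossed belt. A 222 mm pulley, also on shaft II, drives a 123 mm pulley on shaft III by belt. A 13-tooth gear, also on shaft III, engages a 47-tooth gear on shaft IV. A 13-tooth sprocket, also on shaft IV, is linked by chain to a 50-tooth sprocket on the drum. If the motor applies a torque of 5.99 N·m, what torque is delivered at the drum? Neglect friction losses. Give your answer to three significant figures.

Belt: ratio = 323/143 = 2.2587; torque at shaft II = 5.99 × 2.2587 = 13.53 N·m.
Belt: ratio = 123/222 = 0.55405; torque at shaft III = 13.53 × 0.55405 = 7.4963 N·m.
Gear mesh: ratio = 47/13 = 3.6154; torque at shaft IV = 7.4963 × 3.6154 = 27.102 N·m.
Chain: ratio = 50/13 = 3.8462; torque at the drum = 27.102 × 3.8462 = 104.24 N·m.

104 N·m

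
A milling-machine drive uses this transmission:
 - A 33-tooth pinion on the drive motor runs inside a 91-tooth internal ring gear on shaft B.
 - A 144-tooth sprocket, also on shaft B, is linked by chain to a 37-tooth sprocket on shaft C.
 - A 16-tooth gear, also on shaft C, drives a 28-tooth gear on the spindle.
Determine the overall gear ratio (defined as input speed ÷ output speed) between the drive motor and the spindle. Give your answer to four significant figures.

Each stage contributes driven/driver: internal gear 91/33 = 2.7576, chain 37/144 = 0.25694, gear mesh 28/16 = 1.75.
Overall: 2.7576 × 0.25694 × 1.75 = 1.24.

1.240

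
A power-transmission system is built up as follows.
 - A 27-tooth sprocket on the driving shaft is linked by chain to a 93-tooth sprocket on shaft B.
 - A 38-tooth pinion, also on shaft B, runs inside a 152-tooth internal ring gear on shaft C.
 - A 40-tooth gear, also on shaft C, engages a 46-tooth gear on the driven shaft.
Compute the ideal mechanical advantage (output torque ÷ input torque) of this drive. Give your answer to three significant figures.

15.8

Each stage contributes driven/driver: chain 93/27 = 3.4444, internal gear 152/38 = 4, gear mesh 46/40 = 1.15.
Overall: 3.4444 × 4 × 1.15 = 15.844.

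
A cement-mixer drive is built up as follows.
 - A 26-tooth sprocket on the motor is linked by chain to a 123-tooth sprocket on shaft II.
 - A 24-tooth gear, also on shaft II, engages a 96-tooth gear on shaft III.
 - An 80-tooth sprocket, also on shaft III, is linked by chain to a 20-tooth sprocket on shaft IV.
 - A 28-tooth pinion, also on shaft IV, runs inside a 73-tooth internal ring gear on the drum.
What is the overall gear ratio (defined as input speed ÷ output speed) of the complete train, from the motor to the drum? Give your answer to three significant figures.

12.3

Each stage contributes driven/driver: chain 123/26 = 4.7308, gear mesh 96/24 = 4, chain 20/80 = 0.25, internal gear 73/28 = 2.6071.
Overall: 4.7308 × 4 × 0.25 × 2.6071 = 12.334.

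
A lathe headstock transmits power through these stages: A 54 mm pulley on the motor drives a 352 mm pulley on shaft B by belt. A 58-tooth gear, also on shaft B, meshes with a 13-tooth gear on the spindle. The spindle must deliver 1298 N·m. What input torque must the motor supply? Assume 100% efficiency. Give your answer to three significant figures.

888 N·m

Overall ratio R = 6.5185 × 0.22414 = 1.461.
Input torque = output torque / R = 1298 / 1.461 = 888.4 N·m.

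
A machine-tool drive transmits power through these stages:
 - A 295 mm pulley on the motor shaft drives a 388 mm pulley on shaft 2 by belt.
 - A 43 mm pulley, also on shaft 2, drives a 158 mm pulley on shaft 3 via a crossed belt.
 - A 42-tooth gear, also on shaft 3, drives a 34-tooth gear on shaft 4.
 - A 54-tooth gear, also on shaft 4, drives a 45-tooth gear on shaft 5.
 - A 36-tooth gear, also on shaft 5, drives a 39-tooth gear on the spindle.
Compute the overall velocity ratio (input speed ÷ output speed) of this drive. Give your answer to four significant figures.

Each stage contributes driven/driver: belt 388/295 = 1.3153, belt 158/43 = 3.6744, gear mesh 34/42 = 0.80952, gear mesh 45/54 = 0.83333, gear mesh 39/36 = 1.0833.
Overall: 1.3153 × 3.6744 × 0.80952 × 0.83333 × 1.0833 = 3.5319.

3.532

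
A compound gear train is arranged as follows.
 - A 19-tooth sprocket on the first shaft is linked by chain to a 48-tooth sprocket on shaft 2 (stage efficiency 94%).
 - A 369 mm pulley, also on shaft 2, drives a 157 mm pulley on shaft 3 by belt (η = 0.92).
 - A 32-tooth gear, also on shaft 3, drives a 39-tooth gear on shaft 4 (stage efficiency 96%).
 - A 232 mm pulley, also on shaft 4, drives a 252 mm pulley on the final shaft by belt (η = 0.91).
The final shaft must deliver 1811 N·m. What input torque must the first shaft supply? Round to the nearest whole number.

1685 N·m

Overall ratio R = 2.5263 × 0.42547 × 1.2188 × 1.0862 = 1.4229; overall efficiency η = 0.94 × 0.92 × 0.96 × 0.91 = 0.7555.
Input torque = output torque / (R × η) = 1811 / (1.4229 × 0.7555) = 1684.6 N·m.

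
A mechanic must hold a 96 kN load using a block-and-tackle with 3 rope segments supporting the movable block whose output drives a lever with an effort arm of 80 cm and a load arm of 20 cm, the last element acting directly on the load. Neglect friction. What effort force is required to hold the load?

Block-and-tackle MA = number of supporting rope parts = 3.
Lever MA = effort arm / load arm = 80/20 = 4.
Combined ideal MA = 3 × 4 = 12.
Effort = load / MA = 96 / 12 = 8 kN.

8 kN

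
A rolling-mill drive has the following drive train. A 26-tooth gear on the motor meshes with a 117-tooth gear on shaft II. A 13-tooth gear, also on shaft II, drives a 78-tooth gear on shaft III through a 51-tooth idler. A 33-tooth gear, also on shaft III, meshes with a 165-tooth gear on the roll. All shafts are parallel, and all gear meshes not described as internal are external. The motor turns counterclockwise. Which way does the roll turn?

counterclockwise

the motor → shaft II: external mesh, 1 reversal → CW.
shaft II → shaft III: driver → idler → driven is 2 external meshes, 2 reversals → CW.
shaft III → the roll: external mesh, 1 reversal → CCW.
4 reversals in total — an even number — so the roll turns the same way as the motor.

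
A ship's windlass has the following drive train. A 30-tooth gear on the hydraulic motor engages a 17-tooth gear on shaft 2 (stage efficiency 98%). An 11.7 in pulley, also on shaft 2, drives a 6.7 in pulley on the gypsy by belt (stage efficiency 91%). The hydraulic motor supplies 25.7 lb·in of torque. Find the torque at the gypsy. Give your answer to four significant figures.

After the gear mesh (17/30): 25.7 × 0.56667 × 0.98 = 14.272 lb·in
After the belt (6.7/11.7): 14.272 × 0.57265 × 0.91 = 7.4373 lb·in

7.437 lb·in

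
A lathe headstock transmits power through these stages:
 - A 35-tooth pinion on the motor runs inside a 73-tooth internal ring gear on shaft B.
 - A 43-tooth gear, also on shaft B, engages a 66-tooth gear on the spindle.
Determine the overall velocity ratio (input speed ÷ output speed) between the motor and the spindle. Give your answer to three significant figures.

3.20

Each stage contributes driven/driver: internal gear 73/35 = 2.0857, gear mesh 66/43 = 1.5349.
Overall: 2.0857 × 1.5349 = 3.2013.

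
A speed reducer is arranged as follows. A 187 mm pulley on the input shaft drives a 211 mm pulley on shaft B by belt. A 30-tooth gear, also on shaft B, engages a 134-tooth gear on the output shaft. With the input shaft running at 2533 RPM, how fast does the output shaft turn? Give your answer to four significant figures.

502.6 RPM

belt 211/187 = 1.1283 → 2533/1.1283 = 2244.9 RPM
gear mesh 134/30 = 4.4667 → 2244.9/4.4667 = 502.59 RPM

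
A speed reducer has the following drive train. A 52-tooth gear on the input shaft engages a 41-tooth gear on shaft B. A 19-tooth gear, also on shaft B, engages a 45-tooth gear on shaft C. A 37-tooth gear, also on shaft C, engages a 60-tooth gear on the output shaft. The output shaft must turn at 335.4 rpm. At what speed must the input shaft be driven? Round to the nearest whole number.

Overall ratio R = 0.78846 × 2.3684 × 1.6216 = 3.0282.
Required input speed = output speed × R = 335.4 × 3.0282 = 1015.7 rpm.

1016 rpm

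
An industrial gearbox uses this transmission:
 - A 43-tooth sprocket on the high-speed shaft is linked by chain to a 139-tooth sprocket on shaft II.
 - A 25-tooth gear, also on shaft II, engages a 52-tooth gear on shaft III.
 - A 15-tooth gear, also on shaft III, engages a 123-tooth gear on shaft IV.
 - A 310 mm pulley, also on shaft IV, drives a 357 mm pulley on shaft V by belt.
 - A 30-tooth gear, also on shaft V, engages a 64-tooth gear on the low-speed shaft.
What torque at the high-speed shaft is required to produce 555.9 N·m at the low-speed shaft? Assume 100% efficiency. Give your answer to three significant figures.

4.10 N·m

Overall ratio R = 3.2326 × 2.08 × 8.2 × 1.1516 × 2.1333 = 135.45.
Input torque = output torque / R = 555.9 / 135.45 = 4.104 N·m.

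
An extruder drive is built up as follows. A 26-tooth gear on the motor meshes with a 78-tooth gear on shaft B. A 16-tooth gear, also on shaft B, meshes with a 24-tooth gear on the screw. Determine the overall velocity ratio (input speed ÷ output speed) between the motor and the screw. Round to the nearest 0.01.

4.50

Each stage contributes driven/driver: gear mesh 78/26 = 3, gear mesh 24/16 = 1.5.
Overall: 3 × 1.5 = 4.5.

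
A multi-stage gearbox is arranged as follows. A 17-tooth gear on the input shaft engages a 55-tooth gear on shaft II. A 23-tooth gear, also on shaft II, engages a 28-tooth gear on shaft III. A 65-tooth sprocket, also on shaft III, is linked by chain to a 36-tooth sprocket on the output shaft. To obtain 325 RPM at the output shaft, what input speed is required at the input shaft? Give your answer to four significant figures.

Overall ratio R = 3.2353 × 1.2174 × 0.55385 = 2.1814.
Required input speed = output speed × R = 325 × 2.1814 = 708.95 RPM.

709.0 RPM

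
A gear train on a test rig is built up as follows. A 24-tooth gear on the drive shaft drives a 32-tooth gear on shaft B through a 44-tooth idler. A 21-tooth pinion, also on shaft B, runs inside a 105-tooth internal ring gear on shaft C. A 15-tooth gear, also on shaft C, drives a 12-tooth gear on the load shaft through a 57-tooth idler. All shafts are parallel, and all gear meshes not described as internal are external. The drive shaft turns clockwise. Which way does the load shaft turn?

clockwise

the drive shaft → shaft B: driver → idler → driven is 2 external meshes, 2 reversals → CW.
shaft B → shaft C: internal mesh, same direction → CW.
shaft C → the load shaft: driver → idler → driven is 2 external meshes, 2 reversals → CW.
4 reversals in total — an even number — so the load shaft turns the same way as the drive shaft.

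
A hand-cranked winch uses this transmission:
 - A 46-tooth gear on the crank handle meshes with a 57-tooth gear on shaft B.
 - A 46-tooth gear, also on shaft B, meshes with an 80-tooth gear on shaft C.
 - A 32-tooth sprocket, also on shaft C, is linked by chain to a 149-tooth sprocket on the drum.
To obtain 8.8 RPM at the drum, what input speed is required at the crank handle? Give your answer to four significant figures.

Overall ratio R = 1.2391 × 1.7391 × 4.6562 = 10.034.
Required input speed = output speed × R = 8.8 × 10.034 = 88.302 RPM.

88.30 RPM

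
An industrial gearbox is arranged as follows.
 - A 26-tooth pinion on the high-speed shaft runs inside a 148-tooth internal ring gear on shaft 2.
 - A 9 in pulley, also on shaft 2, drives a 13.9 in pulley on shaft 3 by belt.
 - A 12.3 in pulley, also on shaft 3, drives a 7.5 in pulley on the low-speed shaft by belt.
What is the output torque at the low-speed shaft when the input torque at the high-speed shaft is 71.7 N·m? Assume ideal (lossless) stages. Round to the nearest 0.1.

Internal gear: ratio = 148/26 = 5.6923; torque at shaft 2 = 71.7 × 5.6923 = 408.14 N·m.
Belt: ratio = 13.9/9 = 1.5444; torque at shaft 3 = 408.14 × 1.5444 = 630.35 N·m.
Belt: ratio = 7.5/12.3 = 0.60976; torque at the low-speed shaft = 630.35 × 0.60976 = 384.36 N·m.

384.4 N·m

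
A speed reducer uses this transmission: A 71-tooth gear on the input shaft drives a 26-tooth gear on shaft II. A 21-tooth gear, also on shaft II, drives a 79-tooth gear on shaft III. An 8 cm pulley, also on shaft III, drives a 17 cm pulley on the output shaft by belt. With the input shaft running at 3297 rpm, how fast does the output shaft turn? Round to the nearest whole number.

Gear mesh: ratio = 26/71 = 0.3662, so shaft II turns at 3297 / 0.3662 = 9003.3 rpm.
Gear mesh: ratio = 79/21 = 3.7619, so shaft III turns at 9003.3 / 3.7619 = 2393.3 rpm.
Belt: ratio = 17/8 = 2.125, so the output shaft turns at 2393.3 / 2.125 = 1126.3 rpm.

1126 rpm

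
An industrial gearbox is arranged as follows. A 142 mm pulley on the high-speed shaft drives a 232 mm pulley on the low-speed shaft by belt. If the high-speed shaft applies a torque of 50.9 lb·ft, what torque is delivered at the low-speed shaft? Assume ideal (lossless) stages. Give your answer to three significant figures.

83.2 lb·ft

Belt: ratio = 232/142 = 1.6338; torque at the low-speed shaft = 50.9 × 1.6338 = 83.161 lb·ft.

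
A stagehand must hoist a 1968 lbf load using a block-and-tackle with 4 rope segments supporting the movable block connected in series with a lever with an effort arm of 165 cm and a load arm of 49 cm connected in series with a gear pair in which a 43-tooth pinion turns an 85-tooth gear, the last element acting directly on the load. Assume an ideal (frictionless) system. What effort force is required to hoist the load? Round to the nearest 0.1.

73.9 lbf

Block-and-tackle MA = number of supporting rope parts = 4.
Lever MA = effort arm / load arm = 165/49 = 3.3673.
Gear pair MA = 85/43 = 1.9767.
Combined ideal MA = 4 × 3.3673 × 1.9767 = 26.626.
Effort = load / MA = 1968 / 26.626 = 73.914 lbf.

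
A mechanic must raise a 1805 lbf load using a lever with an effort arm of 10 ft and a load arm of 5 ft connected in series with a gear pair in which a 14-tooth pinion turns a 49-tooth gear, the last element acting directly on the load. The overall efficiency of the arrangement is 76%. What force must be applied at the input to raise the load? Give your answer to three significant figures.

Lever MA = effort arm / load arm = 10/5 = 2.
Gear pair MA = 49/14 = 3.5.
Combined ideal MA = 2 × 3.5 = 7.
Actual MA = 7 × 0.76 = 5.32.
Effort = load / actual MA = 1805 / 5.32 = 339.29 lbf.

339 lbf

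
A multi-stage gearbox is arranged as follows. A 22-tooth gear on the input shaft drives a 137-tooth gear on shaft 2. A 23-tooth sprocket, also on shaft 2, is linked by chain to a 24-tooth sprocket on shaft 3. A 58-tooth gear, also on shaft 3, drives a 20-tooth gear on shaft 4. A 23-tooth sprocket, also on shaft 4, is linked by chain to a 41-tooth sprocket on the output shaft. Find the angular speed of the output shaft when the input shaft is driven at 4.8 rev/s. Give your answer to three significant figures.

gear mesh 137/22 = 6.2273 → 4.8/6.2273 = 0.7708 rev/s
chain 24/23 = 1.0435 → 0.7708/1.0435 = 0.73869 rev/s
gear mesh 20/58 = 0.34483 → 0.73869/0.34483 = 2.1422 rev/s
chain 41/23 = 1.7826 → 2.1422/1.7826 = 1.2017 rev/s

1.20 rev/s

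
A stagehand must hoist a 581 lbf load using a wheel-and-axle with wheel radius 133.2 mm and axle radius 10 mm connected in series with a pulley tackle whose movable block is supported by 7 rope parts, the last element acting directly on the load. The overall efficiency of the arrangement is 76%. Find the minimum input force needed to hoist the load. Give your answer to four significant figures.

Wheel-and-axle MA = R/r = 133.2/10 = 13.32.
Block-and-tackle MA = number of supporting rope parts = 7.
Combined ideal MA = 13.32 × 7 = 93.24.
Actual MA = 93.24 × 0.76 = 70.862.
Effort = load / actual MA = 581 / 70.862 = 8.199 lbf.

8.199 lbf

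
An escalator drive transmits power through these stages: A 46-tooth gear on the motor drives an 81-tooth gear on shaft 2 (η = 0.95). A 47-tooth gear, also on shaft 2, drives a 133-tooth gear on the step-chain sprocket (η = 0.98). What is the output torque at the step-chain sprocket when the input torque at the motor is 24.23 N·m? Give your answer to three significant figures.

After the gear mesh (81/46): 24.23 × 1.7609 × 0.95 = 40.533 N·m
After the gear mesh (133/47): 40.533 × 2.8298 × 0.98 = 112.4 N·m

112 N·m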